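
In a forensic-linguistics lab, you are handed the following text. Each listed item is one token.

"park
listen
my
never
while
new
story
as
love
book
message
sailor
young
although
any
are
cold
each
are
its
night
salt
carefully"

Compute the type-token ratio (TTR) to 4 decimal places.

N = 23 tokens, V = 22 types.
TTR = V / N = 22 / 23 = 0.9565

0.9565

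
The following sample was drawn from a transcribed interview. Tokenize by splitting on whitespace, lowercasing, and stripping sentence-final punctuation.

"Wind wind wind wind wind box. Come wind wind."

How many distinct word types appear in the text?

3

Distinct types: {box, come, wind}
V = 3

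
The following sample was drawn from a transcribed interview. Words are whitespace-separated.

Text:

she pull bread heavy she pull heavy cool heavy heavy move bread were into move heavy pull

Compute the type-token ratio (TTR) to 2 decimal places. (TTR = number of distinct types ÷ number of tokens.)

0.47

N = 17 tokens, V = 8 types.
TTR = V / N = 8 / 17 = 0.47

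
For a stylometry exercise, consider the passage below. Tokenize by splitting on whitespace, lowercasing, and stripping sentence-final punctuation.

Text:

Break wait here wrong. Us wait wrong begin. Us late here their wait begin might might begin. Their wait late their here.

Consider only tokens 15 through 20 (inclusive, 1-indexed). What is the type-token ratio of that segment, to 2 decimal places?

0.83

Segment tokens 15–20: might, might, begin, their, wait, late
Segment N = 6, segment V = 5.
TTR = 5 / 6 = 0.83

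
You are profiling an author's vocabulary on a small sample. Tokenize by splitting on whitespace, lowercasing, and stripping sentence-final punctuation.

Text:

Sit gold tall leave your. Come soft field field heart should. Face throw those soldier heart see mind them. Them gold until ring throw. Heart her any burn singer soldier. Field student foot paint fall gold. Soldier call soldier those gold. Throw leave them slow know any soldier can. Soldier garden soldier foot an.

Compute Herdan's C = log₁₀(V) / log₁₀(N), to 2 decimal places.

N = 54, V = 33.
log₁₀(V) = 1.518514, log₁₀(N) = 1.732394
C = 1.518514 / 1.732394 = 0.88

0.88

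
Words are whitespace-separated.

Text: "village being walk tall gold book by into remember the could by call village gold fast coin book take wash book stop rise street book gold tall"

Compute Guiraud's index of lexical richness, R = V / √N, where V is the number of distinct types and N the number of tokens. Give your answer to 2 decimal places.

3.66

N = 27, V = 19.
√N = 5.196152
R = 19 / 5.196152 = 3.66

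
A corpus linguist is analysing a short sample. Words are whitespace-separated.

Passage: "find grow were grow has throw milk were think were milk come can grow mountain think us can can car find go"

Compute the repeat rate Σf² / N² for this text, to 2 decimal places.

0.10

Frequencies: grow:3, were:3, can:3, find:2, milk:2, think:2, has:1, throw:1, come:1, mountain:1, us:1, car:1, go:1
Σf² = 46; N² = 484
Repeat rate = 46 / 484 = 0.10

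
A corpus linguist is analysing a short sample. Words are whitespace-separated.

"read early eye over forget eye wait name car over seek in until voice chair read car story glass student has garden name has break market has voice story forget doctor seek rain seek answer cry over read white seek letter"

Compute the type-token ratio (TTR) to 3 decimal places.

0.634

N = 41 tokens, V = 26 types.
TTR = V / N = 26 / 41 = 0.634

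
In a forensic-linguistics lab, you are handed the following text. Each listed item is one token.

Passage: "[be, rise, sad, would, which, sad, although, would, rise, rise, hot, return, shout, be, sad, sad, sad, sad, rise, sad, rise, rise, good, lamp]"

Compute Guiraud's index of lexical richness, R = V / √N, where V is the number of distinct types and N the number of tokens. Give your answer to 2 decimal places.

N = 24, V = 11.
√N = 4.898979
R = 11 / 4.898979 = 2.25

2.25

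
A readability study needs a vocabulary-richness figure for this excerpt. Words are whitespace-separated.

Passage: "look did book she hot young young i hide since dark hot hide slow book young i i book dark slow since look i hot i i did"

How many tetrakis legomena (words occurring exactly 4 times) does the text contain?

0

Frequencies: i:6, book:3, hot:3, young:3, look:2, did:2, hide:2, since:2, dark:2, slow:2, she:1
Words with frequency 4: (none)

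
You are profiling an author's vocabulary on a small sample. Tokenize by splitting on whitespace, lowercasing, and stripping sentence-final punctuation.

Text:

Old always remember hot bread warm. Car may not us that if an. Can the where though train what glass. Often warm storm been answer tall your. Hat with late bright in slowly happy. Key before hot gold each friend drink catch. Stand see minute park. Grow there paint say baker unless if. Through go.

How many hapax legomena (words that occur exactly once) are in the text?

Frequencies: hot:2, warm:2, if:2, old:1, always:1, remember:1, bread:1, car:1, may:1, not:1, us:1, that:1, an:1, can:1, the:1, where:1, though:1, train:1, what:1, glass:1, … (32 more, each freq 1)
Hapax (freq=1): always, an, answer, baker, been, before, bread, bright, can, car, catch, drink, each, friend, glass, go, gold, grow, happy, hat, in, key, late, may, minute, not, often, old, paint, park, remember, say, see, slowly, stand, storm, tall, that, the, there, though, through, train, unless, us, what, where, with, your

49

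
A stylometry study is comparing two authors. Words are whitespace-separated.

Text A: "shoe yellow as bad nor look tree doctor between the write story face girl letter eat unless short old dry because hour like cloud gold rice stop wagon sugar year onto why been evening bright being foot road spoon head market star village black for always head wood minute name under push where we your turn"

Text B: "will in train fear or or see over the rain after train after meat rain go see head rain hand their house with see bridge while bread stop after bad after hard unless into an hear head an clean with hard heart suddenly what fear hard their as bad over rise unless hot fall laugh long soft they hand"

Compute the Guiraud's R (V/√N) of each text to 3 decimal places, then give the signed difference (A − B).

2.273

A: V=55, N=56, R=7.350
B: V=39, N=59, R=5.077
Difference = 7.350 − 5.077 = 2.273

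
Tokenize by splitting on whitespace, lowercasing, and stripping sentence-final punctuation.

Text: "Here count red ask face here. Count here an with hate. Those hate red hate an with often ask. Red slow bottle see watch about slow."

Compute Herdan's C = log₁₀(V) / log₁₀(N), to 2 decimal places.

N = 26, V = 15.
log₁₀(V) = 1.176091, log₁₀(N) = 1.414973
C = 1.176091 / 1.414973 = 0.83

0.83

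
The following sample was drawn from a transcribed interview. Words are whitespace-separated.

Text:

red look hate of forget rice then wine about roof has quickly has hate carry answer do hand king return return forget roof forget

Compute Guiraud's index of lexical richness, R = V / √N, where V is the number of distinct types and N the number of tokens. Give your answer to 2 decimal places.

3.67

N = 24, V = 18.
√N = 4.898979
R = 18 / 4.898979 = 3.67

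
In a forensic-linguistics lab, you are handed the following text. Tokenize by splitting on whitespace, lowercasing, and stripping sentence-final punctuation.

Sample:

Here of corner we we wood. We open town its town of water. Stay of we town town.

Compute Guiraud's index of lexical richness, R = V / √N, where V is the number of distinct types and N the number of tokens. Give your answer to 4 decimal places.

2.3570

N = 18, V = 10.
√N = 4.242641
R = 10 / 4.242641 = 2.3570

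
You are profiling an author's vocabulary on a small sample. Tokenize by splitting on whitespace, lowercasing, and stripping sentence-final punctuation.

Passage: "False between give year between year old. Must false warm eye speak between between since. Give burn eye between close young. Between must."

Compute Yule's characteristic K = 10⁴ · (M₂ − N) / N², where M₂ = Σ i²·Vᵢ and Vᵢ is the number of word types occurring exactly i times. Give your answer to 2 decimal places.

756.14

Frequencies: between:6, false:2, give:2, year:2, must:2, eye:2, old:1, warm:1, speak:1, since:1, burn:1, close:1, young:1
N = 23. Frequency spectrum: V_1=7, V_2=5, V_6=1
M₂ = 1²·7 + 2²·5 + 6²·1 = 63
K = 10000 × (63 − 23) / 23² = 756.14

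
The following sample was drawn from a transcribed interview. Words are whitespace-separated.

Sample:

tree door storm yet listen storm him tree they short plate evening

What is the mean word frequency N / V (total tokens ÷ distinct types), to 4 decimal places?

N = 12 tokens, V = 10 types.
Mean frequency = N / V = 12 / 10 = 1.2000

1.2000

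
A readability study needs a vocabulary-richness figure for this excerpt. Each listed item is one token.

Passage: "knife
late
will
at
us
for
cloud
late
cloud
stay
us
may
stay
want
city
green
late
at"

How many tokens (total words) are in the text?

18

Tokens: knife, late, will, at, us, for, cloud, late, cloud, stay, us, may, stay, want, city, green, late, at
N = 18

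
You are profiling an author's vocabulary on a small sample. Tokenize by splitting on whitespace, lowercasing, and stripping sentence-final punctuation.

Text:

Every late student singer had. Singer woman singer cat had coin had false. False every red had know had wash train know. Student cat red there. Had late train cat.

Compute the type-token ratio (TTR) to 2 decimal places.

N = 30 tokens, V = 14 types.
TTR = V / N = 14 / 30 = 0.47

0.47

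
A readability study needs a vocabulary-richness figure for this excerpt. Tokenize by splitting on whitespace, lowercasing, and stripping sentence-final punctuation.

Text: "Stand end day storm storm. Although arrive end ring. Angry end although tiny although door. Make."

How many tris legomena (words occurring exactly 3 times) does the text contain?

2

Frequencies: end:3, although:3, storm:2, stand:1, day:1, arrive:1, ring:1, angry:1, tiny:1, door:1, make:1
Words with frequency 3: although, end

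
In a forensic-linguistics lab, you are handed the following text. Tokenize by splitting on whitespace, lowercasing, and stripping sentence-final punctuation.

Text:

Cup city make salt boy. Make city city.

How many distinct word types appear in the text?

5

Distinct types: {boy, city, cup, make, salt}
V = 5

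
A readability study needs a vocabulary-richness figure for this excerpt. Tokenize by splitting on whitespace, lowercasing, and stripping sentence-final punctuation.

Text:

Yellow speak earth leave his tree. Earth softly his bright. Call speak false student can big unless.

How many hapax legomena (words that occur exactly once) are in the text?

Frequencies: speak:2, earth:2, his:2, yellow:1, leave:1, tree:1, softly:1, bright:1, call:1, false:1, student:1, can:1, big:1, unless:1
Hapax (freq=1): big, bright, call, can, false, leave, softly, student, tree, unless, yellow

11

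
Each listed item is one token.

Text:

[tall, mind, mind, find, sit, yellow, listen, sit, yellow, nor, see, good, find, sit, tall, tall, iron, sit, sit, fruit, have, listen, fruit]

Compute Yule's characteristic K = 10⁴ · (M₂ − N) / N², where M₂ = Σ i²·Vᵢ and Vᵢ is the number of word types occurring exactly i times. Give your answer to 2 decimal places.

680.53

Frequencies: sit:5, tall:3, mind:2, find:2, yellow:2, listen:2, fruit:2, nor:1, see:1, good:1, iron:1, have:1
N = 23. Frequency spectrum: V_1=5, V_2=5, V_3=1, V_5=1
M₂ = 1²·5 + 2²·5 + 3²·1 + 5²·1 = 59
K = 10000 × (59 − 23) / 23² = 680.53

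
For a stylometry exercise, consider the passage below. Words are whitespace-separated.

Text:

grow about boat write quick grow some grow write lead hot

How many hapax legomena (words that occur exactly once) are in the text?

Frequencies: grow:3, write:2, about:1, boat:1, quick:1, some:1, lead:1, hot:1
Hapax (freq=1): about, boat, hot, lead, quick, some

6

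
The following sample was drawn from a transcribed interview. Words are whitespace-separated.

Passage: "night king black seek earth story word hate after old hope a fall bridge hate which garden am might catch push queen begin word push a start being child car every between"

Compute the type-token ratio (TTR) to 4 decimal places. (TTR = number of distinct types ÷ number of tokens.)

0.8750

N = 32 tokens, V = 28 types.
TTR = V / N = 28 / 32 = 0.8750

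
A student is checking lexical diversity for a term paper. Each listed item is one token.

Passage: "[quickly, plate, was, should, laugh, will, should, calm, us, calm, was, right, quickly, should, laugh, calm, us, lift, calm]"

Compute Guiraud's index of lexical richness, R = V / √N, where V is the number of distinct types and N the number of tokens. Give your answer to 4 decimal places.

N = 19, V = 10.
√N = 4.358899
R = 10 / 4.358899 = 2.2942

2.2942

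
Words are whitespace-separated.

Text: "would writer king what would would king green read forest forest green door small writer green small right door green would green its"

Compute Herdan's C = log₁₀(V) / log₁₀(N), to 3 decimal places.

0.765

N = 23, V = 11.
log₁₀(V) = 1.041393, log₁₀(N) = 1.361728
C = 1.041393 / 1.361728 = 0.765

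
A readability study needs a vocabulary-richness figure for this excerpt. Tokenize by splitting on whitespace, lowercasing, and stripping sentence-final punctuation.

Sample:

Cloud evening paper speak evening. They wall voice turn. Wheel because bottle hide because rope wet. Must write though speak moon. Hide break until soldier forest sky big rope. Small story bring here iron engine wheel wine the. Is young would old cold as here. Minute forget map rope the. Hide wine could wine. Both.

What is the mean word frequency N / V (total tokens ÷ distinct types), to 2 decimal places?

N = 55 tokens, V = 43 types.
Mean frequency = N / V = 55 / 43 = 1.28

1.28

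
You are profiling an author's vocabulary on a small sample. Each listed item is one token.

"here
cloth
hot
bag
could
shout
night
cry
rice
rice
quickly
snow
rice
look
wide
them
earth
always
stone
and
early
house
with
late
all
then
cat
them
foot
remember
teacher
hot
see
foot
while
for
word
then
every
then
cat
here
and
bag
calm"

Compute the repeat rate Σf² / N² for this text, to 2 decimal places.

0.04

Frequencies: rice:3, then:3, here:2, hot:2, bag:2, them:2, and:2, cat:2, foot:2, cloth:1, could:1, shout:1, night:1, cry:1, quickly:1, snow:1, look:1, wide:1, earth:1, always:1, … (14 more, each freq 1)
Σf² = 71; N² = 2025
Repeat rate = 71 / 2025 = 0.04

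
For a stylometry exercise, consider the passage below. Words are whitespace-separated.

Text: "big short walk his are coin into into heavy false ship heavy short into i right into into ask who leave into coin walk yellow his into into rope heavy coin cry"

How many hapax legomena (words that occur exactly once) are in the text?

Frequencies: into:8, coin:3, heavy:3, short:2, walk:2, his:2, big:1, are:1, false:1, ship:1, i:1, right:1, ask:1, who:1, leave:1, yellow:1, rope:1, cry:1
Hapax (freq=1): are, ask, big, cry, false, i, leave, right, rope, ship, who, yellow

12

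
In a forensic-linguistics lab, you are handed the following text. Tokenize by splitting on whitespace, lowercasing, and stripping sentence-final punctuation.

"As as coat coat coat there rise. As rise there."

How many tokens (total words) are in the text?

Tokens: as, as, coat, coat, coat, there, rise, as, rise, there
N = 10

10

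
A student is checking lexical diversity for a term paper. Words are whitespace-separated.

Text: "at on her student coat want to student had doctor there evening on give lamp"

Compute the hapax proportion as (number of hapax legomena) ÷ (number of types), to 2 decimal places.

Frequencies: on:2, student:2, at:1, her:1, coat:1, want:1, to:1, had:1, doctor:1, there:1, evening:1, give:1, lamp:1
Hapax count = 11; type count = 13.
Ratio = 11 / 13 = 0.85

0.85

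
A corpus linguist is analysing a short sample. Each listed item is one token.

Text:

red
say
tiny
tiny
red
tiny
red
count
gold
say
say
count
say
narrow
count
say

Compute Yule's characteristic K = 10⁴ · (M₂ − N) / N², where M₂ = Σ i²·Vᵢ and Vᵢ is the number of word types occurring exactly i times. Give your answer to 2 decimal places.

1484.38

Frequencies: say:5, red:3, tiny:3, count:3, gold:1, narrow:1
N = 16. Frequency spectrum: V_1=2, V_3=3, V_5=1
M₂ = 1²·2 + 3²·3 + 5²·1 = 54
K = 10000 × (54 − 16) / 16² = 1484.38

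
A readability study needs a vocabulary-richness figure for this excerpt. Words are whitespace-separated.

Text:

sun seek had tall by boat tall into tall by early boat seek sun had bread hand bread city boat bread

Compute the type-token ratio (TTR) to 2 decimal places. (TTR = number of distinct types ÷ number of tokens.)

N = 21 tokens, V = 11 types.
TTR = V / N = 11 / 21 = 0.52

0.52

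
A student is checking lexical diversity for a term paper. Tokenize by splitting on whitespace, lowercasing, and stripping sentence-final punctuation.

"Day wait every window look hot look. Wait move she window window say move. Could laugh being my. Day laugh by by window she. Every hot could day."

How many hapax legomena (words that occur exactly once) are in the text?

3

Frequencies: window:4, day:3, wait:2, every:2, look:2, hot:2, move:2, she:2, could:2, laugh:2, by:2, say:1, being:1, my:1
Hapax (freq=1): being, my, say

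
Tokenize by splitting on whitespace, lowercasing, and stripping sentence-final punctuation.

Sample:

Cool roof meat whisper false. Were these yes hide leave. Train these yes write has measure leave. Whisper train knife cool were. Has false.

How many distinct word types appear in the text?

Distinct types: {cool, false, has, hide, knife, leave, measure, meat, roof, these, train, were, whisper, write, yes}
V = 15

15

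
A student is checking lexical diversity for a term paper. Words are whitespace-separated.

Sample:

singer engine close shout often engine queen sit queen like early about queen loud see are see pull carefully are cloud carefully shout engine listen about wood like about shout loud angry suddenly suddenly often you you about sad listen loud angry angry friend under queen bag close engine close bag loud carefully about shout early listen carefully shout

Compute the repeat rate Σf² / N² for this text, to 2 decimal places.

Frequencies: shout:5, about:5, engine:4, queen:4, loud:4, carefully:4, close:3, listen:3, angry:3, often:2, like:2, early:2, see:2, are:2, suddenly:2, you:2, bag:2, singer:1, sit:1, pull:1, … (5 more, each freq 1)
Σf² = 181; N² = 3481
Repeat rate = 181 / 3481 = 0.05

0.05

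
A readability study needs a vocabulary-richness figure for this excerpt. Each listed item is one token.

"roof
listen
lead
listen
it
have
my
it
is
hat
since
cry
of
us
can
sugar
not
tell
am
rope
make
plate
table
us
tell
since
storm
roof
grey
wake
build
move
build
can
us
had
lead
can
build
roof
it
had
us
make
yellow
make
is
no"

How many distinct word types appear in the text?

29

Distinct types: {am, build, can, cry, grey, had, hat, have, is, it, lead, listen, make, move, my, no, not, of, plate, roof, rope, since, storm, sugar, table, tell, us, wake, yellow}
V = 29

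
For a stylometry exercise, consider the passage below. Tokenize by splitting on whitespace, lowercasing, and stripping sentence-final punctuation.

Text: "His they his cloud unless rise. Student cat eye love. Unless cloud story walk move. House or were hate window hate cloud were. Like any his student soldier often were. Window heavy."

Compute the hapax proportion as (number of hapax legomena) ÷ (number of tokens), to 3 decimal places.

0.469

Frequencies: his:3, cloud:3, were:3, unless:2, student:2, hate:2, window:2, they:1, rise:1, cat:1, eye:1, love:1, story:1, walk:1, move:1, house:1, or:1, like:1, any:1, soldier:1, … (2 more, each freq 1)
Hapax count = 15; token count = 32.
Ratio = 15 / 32 = 0.469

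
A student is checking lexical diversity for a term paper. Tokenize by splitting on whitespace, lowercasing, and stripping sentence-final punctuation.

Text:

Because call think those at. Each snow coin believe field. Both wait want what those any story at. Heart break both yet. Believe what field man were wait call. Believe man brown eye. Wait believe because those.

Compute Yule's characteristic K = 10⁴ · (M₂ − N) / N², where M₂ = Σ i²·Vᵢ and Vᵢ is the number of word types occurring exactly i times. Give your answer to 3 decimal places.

277.575

Frequencies: believe:4, those:3, wait:3, because:2, call:2, at:2, field:2, both:2, what:2, man:2, think:1, each:1, snow:1, coin:1, want:1, any:1, story:1, heart:1, break:1, yet:1, … (3 more, each freq 1)
N = 37. Frequency spectrum: V_1=13, V_2=7, V_3=2, V_4=1
M₂ = 1²·13 + 2²·7 + 3²·2 + 4²·1 = 75
K = 10000 × (75 − 37) / 37² = 277.575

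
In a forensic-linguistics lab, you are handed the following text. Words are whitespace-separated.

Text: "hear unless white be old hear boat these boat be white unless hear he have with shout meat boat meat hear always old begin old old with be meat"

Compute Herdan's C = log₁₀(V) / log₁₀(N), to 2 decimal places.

0.78

N = 29, V = 14.
log₁₀(V) = 1.146128, log₁₀(N) = 1.462398
C = 1.146128 / 1.462398 = 0.78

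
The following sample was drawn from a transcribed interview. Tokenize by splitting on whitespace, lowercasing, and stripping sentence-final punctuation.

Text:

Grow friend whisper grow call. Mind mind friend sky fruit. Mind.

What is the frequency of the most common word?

Frequencies: mind:3, grow:2, friend:2, whisper:1, call:1, sky:1, fruit:1
Most common: 'mind' with frequency 3.

3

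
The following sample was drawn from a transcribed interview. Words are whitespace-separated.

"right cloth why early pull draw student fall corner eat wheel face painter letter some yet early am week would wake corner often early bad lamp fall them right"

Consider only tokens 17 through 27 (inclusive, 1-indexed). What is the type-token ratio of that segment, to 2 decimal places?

0.91

Segment tokens 17–27: early, am, week, would, wake, corner, often, early, bad, lamp, fall
Segment N = 11, segment V = 10.
TTR = 10 / 11 = 0.91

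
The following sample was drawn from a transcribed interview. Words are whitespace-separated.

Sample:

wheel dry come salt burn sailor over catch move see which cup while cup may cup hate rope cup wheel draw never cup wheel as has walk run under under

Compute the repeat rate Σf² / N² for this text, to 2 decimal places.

Frequencies: cup:5, wheel:3, under:2, dry:1, come:1, salt:1, burn:1, sailor:1, over:1, catch:1, move:1, see:1, which:1, while:1, may:1, hate:1, rope:1, draw:1, never:1, as:1, … (3 more, each freq 1)
Σf² = 58; N² = 900
Repeat rate = 58 / 900 = 0.06

0.06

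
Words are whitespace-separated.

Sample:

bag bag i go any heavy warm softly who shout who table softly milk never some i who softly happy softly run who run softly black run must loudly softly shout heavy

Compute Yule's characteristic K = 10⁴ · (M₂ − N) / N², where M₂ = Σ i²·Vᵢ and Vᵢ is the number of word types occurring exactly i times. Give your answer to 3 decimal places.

546.875

Frequencies: softly:6, who:4, run:3, bag:2, i:2, heavy:2, shout:2, go:1, any:1, warm:1, table:1, milk:1, never:1, some:1, happy:1, black:1, must:1, loudly:1
N = 32. Frequency spectrum: V_1=11, V_2=4, V_3=1, V_4=1, V_6=1
M₂ = 1²·11 + 2²·4 + 3²·1 + 4²·1 + 6²·1 = 88
K = 10000 × (88 − 32) / 32² = 546.875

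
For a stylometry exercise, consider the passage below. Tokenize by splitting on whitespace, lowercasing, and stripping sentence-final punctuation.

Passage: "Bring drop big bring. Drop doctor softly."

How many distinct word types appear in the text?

Distinct types: {big, bring, doctor, drop, softly}
V = 5

5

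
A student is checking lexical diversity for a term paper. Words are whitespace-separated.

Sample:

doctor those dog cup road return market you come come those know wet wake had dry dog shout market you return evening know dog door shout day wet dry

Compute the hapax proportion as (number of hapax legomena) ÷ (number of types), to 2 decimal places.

Frequencies: dog:3, those:2, return:2, market:2, you:2, come:2, know:2, wet:2, dry:2, shout:2, doctor:1, cup:1, road:1, wake:1, had:1, evening:1, door:1, day:1
Hapax count = 8; type count = 18.
Ratio = 8 / 18 = 0.44

0.44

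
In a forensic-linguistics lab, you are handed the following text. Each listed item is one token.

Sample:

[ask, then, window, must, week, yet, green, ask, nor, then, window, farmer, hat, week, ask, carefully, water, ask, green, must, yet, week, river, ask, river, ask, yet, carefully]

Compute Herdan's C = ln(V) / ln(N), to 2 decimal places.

0.77

N = 28, V = 13.
ln(V) = 2.564949, ln(N) = 3.332205
C = 2.564949 / 3.332205 = 0.77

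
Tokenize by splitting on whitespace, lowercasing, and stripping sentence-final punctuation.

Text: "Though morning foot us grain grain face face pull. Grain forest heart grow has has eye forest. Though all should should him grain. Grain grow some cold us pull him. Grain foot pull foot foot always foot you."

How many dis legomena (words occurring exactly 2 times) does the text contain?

8

Frequencies: grain:6, foot:5, pull:3, though:2, us:2, face:2, forest:2, grow:2, has:2, should:2, him:2, morning:1, heart:1, eye:1, all:1, some:1, cold:1, always:1, you:1
Words with frequency 2: face, forest, grow, has, him, should, though, us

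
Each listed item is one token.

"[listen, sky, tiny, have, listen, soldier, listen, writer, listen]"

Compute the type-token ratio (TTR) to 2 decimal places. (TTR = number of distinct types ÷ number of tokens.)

N = 9 tokens, V = 6 types.
TTR = V / N = 6 / 9 = 0.67

0.67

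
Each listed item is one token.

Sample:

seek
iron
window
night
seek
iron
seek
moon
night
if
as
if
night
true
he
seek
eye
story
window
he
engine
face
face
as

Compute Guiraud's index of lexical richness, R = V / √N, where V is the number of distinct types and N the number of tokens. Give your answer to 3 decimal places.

N = 24, V = 13.
√N = 4.898979
R = 13 / 4.898979 = 2.654

2.654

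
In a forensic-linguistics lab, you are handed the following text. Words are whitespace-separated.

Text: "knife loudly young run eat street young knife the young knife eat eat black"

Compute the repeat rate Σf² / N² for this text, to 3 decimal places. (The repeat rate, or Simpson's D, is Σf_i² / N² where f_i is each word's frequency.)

0.163

Frequencies: knife:3, young:3, eat:3, loudly:1, run:1, street:1, the:1, black:1
Σf² = 32; N² = 196
Repeat rate = 32 / 196 = 0.163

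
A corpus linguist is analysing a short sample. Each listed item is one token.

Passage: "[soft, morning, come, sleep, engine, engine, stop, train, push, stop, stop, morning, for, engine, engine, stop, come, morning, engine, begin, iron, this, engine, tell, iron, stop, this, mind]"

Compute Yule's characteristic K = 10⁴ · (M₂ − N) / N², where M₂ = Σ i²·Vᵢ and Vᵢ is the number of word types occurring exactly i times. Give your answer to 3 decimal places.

Frequencies: engine:6, stop:5, morning:3, come:2, iron:2, this:2, soft:1, sleep:1, train:1, push:1, for:1, begin:1, tell:1, mind:1
N = 28. Frequency spectrum: V_1=8, V_2=3, V_3=1, V_5=1, V_6=1
M₂ = 1²·8 + 2²·3 + 3²·1 + 5²·1 + 6²·1 = 90
K = 10000 × (90 − 28) / 28² = 790.816

790.816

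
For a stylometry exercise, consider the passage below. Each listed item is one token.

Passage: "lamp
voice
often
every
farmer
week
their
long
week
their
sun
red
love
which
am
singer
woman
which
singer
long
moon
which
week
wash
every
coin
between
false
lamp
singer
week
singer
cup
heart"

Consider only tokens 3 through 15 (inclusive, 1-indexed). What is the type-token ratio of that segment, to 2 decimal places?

0.85

Segment tokens 3–15: often, every, farmer, week, their, long, week, their, sun, red, love, which, am
Segment N = 13, segment V = 11.
TTR = 11 / 13 = 0.85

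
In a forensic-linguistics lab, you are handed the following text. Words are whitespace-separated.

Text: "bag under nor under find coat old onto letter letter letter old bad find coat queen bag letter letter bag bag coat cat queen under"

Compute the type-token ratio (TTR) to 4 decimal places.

N = 25 tokens, V = 11 types.
TTR = V / N = 11 / 25 = 0.4400

0.4400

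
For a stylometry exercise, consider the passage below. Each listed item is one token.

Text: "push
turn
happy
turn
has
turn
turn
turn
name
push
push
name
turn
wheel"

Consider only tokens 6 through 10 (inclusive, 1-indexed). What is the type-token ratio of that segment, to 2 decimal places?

Segment tokens 6–10: turn, turn, turn, name, push
Segment N = 5, segment V = 3.
TTR = 3 / 5 = 0.60

0.60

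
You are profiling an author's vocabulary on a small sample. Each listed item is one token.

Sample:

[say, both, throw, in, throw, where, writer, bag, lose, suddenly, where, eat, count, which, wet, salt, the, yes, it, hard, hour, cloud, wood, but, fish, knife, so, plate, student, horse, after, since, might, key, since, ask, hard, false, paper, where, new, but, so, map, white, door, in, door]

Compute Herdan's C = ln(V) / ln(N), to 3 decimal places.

N = 48, V = 39.
ln(V) = 3.663562, ln(N) = 3.871201
C = 3.663562 / 3.871201 = 0.946

0.946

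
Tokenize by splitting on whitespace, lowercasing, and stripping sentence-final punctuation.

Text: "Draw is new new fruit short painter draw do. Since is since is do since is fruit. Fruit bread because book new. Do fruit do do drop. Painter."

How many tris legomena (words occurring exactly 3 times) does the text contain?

2

Frequencies: do:5, is:4, fruit:4, new:3, since:3, draw:2, painter:2, short:1, bread:1, because:1, book:1, drop:1
Words with frequency 3: new, since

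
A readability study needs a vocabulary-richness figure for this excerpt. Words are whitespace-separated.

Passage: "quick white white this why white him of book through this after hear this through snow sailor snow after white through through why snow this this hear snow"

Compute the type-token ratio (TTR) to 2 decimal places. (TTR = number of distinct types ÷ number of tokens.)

0.43

N = 28 tokens, V = 12 types.
TTR = V / N = 12 / 28 = 0.43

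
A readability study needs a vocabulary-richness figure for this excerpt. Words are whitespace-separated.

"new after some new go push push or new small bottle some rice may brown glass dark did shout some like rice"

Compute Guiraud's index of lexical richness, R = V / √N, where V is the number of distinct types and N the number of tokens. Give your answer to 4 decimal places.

3.4112

N = 22, V = 16.
√N = 4.690416
R = 16 / 4.690416 = 3.4112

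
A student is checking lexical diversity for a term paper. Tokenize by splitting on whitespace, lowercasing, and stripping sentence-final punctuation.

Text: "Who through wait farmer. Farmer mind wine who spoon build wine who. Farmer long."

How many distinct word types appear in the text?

Distinct types: {build, farmer, long, mind, spoon, through, wait, who, wine}
V = 9

9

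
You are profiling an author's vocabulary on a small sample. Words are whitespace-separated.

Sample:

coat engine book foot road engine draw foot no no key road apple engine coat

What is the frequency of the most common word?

Frequencies: engine:3, coat:2, foot:2, road:2, no:2, book:1, draw:1, key:1, apple:1
Most common: 'engine' with frequency 3.

3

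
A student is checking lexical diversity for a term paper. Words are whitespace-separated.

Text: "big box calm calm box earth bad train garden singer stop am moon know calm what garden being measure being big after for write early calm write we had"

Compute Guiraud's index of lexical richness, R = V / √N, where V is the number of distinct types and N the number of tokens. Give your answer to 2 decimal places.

N = 29, V = 21.
√N = 5.385165
R = 21 / 5.385165 = 3.90

3.90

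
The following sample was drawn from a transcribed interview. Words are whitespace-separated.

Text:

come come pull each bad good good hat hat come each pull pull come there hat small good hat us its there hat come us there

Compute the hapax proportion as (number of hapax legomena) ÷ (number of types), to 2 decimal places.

Frequencies: come:5, hat:5, pull:3, good:3, there:3, each:2, us:2, bad:1, small:1, its:1
Hapax count = 3; type count = 10.
Ratio = 3 / 10 = 0.30

0.30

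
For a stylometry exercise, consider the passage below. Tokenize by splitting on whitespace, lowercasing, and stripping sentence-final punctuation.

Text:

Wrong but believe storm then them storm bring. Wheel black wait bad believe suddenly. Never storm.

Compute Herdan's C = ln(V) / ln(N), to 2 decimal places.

N = 16, V = 13.
ln(V) = 2.564949, ln(N) = 2.772589
C = 2.564949 / 2.772589 = 0.93

0.93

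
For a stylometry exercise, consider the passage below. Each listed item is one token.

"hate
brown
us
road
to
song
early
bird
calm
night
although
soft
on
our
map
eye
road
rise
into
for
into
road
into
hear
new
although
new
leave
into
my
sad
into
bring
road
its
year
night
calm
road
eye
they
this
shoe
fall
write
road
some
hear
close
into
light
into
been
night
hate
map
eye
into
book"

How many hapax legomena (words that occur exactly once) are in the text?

27

Frequencies: into:8, road:6, night:3, eye:3, hate:2, calm:2, although:2, map:2, hear:2, new:2, brown:1, us:1, to:1, song:1, early:1, bird:1, soft:1, on:1, our:1, rise:1, … (17 more, each freq 1)
Hapax (freq=1): been, bird, book, bring, brown, close, early, fall, for, its, leave, light, my, on, our, rise, sad, shoe, soft, some, song, they, this, to, us, write, year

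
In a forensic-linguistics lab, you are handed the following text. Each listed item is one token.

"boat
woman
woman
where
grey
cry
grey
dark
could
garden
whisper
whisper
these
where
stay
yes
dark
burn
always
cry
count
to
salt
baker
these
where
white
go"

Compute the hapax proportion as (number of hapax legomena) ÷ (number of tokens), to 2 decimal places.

Frequencies: where:3, woman:2, grey:2, cry:2, dark:2, whisper:2, these:2, boat:1, could:1, garden:1, stay:1, yes:1, burn:1, always:1, count:1, to:1, salt:1, baker:1, white:1, go:1
Hapax count = 13; token count = 28.
Ratio = 13 / 28 = 0.46

0.46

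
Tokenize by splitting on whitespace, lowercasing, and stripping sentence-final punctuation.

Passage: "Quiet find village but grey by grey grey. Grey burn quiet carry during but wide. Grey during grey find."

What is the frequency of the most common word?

Frequencies: grey:6, quiet:2, find:2, but:2, during:2, village:1, by:1, burn:1, carry:1, wide:1
Most common: 'grey' with frequency 6.

6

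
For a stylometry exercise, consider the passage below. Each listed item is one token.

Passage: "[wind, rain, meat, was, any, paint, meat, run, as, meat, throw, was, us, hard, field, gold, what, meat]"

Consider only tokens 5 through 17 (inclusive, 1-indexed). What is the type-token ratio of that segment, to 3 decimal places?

Segment tokens 5–17: any, paint, meat, run, as, meat, throw, was, us, hard, field, gold, what
Segment N = 13, segment V = 12.
TTR = 12 / 13 = 0.923

0.923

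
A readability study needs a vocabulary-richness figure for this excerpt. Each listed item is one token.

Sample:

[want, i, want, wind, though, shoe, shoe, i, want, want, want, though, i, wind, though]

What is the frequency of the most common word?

Frequencies: want:5, i:3, though:3, wind:2, shoe:2
Most common: 'want' with frequency 5.

5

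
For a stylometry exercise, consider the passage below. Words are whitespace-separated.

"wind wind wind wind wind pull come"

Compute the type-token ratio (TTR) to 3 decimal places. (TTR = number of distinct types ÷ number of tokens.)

N = 7 tokens, V = 3 types.
TTR = V / N = 3 / 7 = 0.429

0.429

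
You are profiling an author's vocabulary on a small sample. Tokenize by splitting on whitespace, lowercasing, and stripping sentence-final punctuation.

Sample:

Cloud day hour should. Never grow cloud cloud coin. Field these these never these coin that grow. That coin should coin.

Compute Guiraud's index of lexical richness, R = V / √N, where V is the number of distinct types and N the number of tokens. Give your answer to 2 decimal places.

2.18

N = 21, V = 10.
√N = 4.582576
R = 10 / 4.582576 = 2.18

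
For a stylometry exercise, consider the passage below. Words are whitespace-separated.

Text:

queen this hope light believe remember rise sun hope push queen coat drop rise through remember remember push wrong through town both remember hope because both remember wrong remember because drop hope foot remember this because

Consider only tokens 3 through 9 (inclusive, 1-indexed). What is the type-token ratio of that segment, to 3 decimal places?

Segment tokens 3–9: hope, light, believe, remember, rise, sun, hope
Segment N = 7, segment V = 6.
TTR = 6 / 7 = 0.857

0.857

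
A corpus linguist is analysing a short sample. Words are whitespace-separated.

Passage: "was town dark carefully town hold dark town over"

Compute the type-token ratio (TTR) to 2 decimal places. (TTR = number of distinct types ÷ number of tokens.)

N = 9 tokens, V = 6 types.
TTR = V / N = 6 / 9 = 0.67

0.67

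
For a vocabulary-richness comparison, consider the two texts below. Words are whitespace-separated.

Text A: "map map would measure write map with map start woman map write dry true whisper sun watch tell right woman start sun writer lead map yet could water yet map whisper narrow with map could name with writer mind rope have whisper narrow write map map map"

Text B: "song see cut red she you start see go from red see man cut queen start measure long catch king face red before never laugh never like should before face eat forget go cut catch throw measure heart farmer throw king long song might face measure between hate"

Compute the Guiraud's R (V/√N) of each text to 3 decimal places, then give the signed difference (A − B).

A: V=24, N=47, R=3.501
B: V=29, N=48, R=4.186
Difference = 3.501 − 4.186 = -0.685

-0.685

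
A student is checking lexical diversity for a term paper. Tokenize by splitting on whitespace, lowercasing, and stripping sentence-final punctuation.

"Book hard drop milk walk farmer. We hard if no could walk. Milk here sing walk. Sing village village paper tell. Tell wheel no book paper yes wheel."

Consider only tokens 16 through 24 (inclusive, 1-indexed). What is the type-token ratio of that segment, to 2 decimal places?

Segment tokens 16–24: walk, sing, village, village, paper, tell, tell, wheel, no
Segment N = 9, segment V = 7.
TTR = 7 / 9 = 0.78

0.78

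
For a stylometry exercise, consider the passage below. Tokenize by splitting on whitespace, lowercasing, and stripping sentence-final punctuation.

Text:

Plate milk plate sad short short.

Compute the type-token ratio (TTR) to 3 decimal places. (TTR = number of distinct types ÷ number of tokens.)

N = 6 tokens, V = 4 types.
TTR = V / N = 4 / 6 = 0.667

0.667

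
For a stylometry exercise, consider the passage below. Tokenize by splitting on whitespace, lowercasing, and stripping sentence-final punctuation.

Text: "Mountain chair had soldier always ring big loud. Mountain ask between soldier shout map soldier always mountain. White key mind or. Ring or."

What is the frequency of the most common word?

3

Frequencies: mountain:3, soldier:3, always:2, ring:2, or:2, chair:1, had:1, big:1, loud:1, ask:1, between:1, shout:1, map:1, white:1, key:1, mind:1
Most common: 'mountain' with frequency 3.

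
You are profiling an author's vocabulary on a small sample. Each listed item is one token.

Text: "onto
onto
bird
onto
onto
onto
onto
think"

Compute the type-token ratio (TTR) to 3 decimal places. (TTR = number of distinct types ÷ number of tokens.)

N = 8 tokens, V = 3 types.
TTR = V / N = 3 / 8 = 0.375

0.375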